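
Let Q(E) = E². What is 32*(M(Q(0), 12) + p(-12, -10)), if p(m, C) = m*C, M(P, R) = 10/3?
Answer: 11840/3 ≈ 3946.7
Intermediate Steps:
M(P, R) = 10/3 (M(P, R) = 10*(⅓) = 10/3)
p(m, C) = C*m
32*(M(Q(0), 12) + p(-12, -10)) = 32*(10/3 - 10*(-12)) = 32*(10/3 + 120) = 32*(370/3) = 11840/3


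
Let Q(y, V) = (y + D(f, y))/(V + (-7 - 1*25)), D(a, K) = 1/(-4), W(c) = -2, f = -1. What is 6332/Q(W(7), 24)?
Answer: 202624/9 ≈ 22514.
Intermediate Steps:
D(a, K) = -¼
Q(y, V) = (-¼ + y)/(-32 + V) (Q(y, V) = (y - ¼)/(V + (-7 - 1*25)) = (-¼ + y)/(V + (-7 - 25)) = (-¼ + y)/(V - 32) = (-¼ + y)/(-32 + V))
6332/Q(W(7), 24) = 6332/(((-¼ - 2)/(-32 + 24))) = 6332/((-9/4/(-8))) = 6332/((-⅛*(-9/4))) = 6332/(9/32) = 6332*(32/9) = 202624/9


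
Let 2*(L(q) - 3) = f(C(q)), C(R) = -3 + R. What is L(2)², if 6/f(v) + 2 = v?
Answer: 4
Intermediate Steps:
f(v) = 6/(-2 + v)
L(q) = 3 + 3/(-5 + q) (L(q) = 3 + (6/(-2 + (-3 + q)))/2 = 3 + (6/(-5 + q))/2 = 3 + 3/(-5 + q))
L(2)² = (3*(-4 + 2)/(-5 + 2))² = (3*(-2)/(-3))² = (3*(-⅓)*(-2))² = 2² = 4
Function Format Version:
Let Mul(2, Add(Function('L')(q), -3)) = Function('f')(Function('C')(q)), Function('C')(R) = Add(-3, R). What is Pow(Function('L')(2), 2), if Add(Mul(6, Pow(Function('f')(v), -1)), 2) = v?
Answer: 4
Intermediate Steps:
Function('f')(v) = Mul(6, Pow(Add(-2, v), -1))
Function('L')(q) = Add(3, Mul(3, Pow(Add(-5, q), -1))) (Function('L')(q) = Add(3, Mul(Rational(1, 2), Mul(6, Pow(Add(-2, Add(-3, q)), -1)))) = Add(3, Mul(Rational(1, 2), Mul(6, Pow(Add(-5, q), -1)))) = Add(3, Mul(3, Pow(Add(-5, q), -1))))
Pow(Function('L')(2), 2) = Pow(Mul(3, Pow(Add(-5, 2), -1), Add(-4, 2)), 2) = Pow(Mul(3, Pow(-3, -1), -2), 2) = Pow(Mul(3, Rational(-1, 3), -2), 2) = Pow(2, 2) = 4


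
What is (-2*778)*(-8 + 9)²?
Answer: -1556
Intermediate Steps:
(-2*778)*(-8 + 9)² = -1556*1² = -1556*1 = -1556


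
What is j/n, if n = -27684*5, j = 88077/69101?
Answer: -29359/3188320140 ≈ -9.2083e-6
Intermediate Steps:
j = 88077/69101 (j = 88077*(1/69101) = 88077/69101 ≈ 1.2746)
n = -138420
j/n = (88077/69101)/(-138420) = (88077/69101)*(-1/138420) = -29359/3188320140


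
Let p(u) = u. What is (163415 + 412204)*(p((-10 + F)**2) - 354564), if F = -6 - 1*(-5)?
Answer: -204024125217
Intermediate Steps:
F = -1 (F = -6 + 5 = -1)
(163415 + 412204)*(p((-10 + F)**2) - 354564) = (163415 + 412204)*((-10 - 1)**2 - 354564) = 575619*((-11)**2 - 354564) = 575619*(121 - 354564) = 575619*(-354443) = -204024125217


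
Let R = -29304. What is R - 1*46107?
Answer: -75411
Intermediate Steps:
R - 1*46107 = -29304 - 1*46107 = -29304 - 46107 = -75411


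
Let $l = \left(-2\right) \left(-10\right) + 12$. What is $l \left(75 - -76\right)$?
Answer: $4832$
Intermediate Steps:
$l = 32$ ($l = 20 + 12 = 32$)
$l \left(75 - -76\right) = 32 \left(75 - -76\right) = 32 \left(75 + 76\right) = 32 \cdot 151 = 4832$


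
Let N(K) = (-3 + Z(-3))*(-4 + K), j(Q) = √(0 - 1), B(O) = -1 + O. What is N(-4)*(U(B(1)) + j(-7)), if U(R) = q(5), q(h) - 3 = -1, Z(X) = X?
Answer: 96 + 48*I ≈ 96.0 + 48.0*I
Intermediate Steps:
q(h) = 2 (q(h) = 3 - 1 = 2)
j(Q) = I (j(Q) = √(-1) = I)
U(R) = 2
N(K) = 24 - 6*K (N(K) = (-3 - 3)*(-4 + K) = -6*(-4 + K) = 24 - 6*K)
N(-4)*(U(B(1)) + j(-7)) = (24 - 6*(-4))*(2 + I) = (24 + 24)*(2 + I) = 48*(2 + I) = 96 + 48*I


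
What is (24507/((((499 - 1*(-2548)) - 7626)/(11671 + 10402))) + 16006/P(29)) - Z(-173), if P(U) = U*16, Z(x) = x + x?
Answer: -125094567327/1062328 ≈ -1.1776e+5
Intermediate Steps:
Z(x) = 2*x
P(U) = 16*U
(24507/((((499 - 1*(-2548)) - 7626)/(11671 + 10402))) + 16006/P(29)) - Z(-173) = (24507/((((499 - 1*(-2548)) - 7626)/(11671 + 10402))) + 16006/((16*29))) - 2*(-173) = (24507/((((499 + 2548) - 7626)/22073)) + 16006/464) - 1*(-346) = (24507/(((3047 - 7626)*(1/22073))) + 16006*(1/464)) + 346 = (24507/((-4579*1/22073)) + 8003/232) + 346 = (24507/(-4579/22073) + 8003/232) + 346 = (24507*(-22073/4579) + 8003/232) + 346 = (-540943011/4579 + 8003/232) + 346 = -125462132815/1062328 + 346 = -125094567327/1062328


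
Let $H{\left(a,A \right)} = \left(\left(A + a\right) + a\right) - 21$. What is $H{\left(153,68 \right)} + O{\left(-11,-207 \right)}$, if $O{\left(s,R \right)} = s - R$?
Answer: $549$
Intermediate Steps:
$H{\left(a,A \right)} = -21 + A + 2 a$ ($H{\left(a,A \right)} = \left(A + 2 a\right) - 21 = -21 + A + 2 a$)
$H{\left(153,68 \right)} + O{\left(-11,-207 \right)} = \left(-21 + 68 + 2 \cdot 153\right) - -196 = \left(-21 + 68 + 306\right) + \left(-11 + 207\right) = 353 + 196 = 549$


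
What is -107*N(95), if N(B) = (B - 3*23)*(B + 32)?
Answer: -353314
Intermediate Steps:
N(B) = (-69 + B)*(32 + B) (N(B) = (B - 69)*(32 + B) = (-69 + B)*(32 + B))
-107*N(95) = -107*(-2208 + 95² - 37*95) = -107*(-2208 + 9025 - 3515) = -107*3302 = -353314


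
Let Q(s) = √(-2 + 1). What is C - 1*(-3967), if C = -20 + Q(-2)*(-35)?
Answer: 3947 - 35*I ≈ 3947.0 - 35.0*I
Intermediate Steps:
Q(s) = I (Q(s) = √(-1) = I)
C = -20 - 35*I (C = -20 + I*(-35) = -20 - 35*I ≈ -20.0 - 35.0*I)
C - 1*(-3967) = (-20 - 35*I) - 1*(-3967) = (-20 - 35*I) + 3967 = 3947 - 35*I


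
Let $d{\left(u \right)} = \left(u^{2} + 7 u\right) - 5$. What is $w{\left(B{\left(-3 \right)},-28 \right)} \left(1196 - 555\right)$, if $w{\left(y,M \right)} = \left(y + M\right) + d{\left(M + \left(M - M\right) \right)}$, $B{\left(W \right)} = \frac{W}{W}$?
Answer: $356396$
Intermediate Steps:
$d{\left(u \right)} = -5 + u^{2} + 7 u$
$B{\left(W \right)} = 1$
$w{\left(y,M \right)} = -5 + y + M^{2} + 8 M$ ($w{\left(y,M \right)} = \left(y + M\right) + \left(-5 + \left(M + \left(M - M\right)\right)^{2} + 7 \left(M + \left(M - M\right)\right)\right) = \left(M + y\right) + \left(-5 + \left(M + 0\right)^{2} + 7 \left(M + 0\right)\right) = \left(M + y\right) + \left(-5 + M^{2} + 7 M\right) = -5 + y + M^{2} + 8 M$)
$w{\left(B{\left(-3 \right)},-28 \right)} \left(1196 - 555\right) = \left(-5 + 1 + \left(-28\right)^{2} + 8 \left(-28\right)\right) \left(1196 - 555\right) = \left(-5 + 1 + 784 - 224\right) 641 = 556 \cdot 641 = 356396$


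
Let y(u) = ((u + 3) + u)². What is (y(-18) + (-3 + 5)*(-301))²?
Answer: 237169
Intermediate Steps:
y(u) = (3 + 2*u)² (y(u) = ((3 + u) + u)² = (3 + 2*u)²)
(y(-18) + (-3 + 5)*(-301))² = ((3 + 2*(-18))² + (-3 + 5)*(-301))² = ((3 - 36)² + 2*(-301))² = ((-33)² - 602)² = (1089 - 602)² = 487² = 237169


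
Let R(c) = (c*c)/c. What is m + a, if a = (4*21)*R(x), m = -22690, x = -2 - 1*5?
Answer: -23278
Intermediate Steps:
x = -7 (x = -2 - 5 = -7)
R(c) = c (R(c) = c²/c = c)
a = -588 (a = (4*21)*(-7) = 84*(-7) = -588)
m + a = -22690 - 588 = -23278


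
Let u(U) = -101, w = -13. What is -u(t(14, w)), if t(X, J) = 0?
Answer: 101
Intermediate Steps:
-u(t(14, w)) = -1*(-101) = 101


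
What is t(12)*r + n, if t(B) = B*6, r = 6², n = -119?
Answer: 2473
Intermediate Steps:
r = 36
t(B) = 6*B
t(12)*r + n = (6*12)*36 - 119 = 72*36 - 119 = 2592 - 119 = 2473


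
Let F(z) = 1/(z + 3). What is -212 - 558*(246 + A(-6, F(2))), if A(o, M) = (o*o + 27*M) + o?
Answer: -786166/5 ≈ -1.5723e+5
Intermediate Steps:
F(z) = 1/(3 + z)
A(o, M) = o + o² + 27*M (A(o, M) = (o² + 27*M) + o = o + o² + 27*M)
-212 - 558*(246 + A(-6, F(2))) = -212 - 558*(246 + (-6 + (-6)² + 27/(3 + 2))) = -212 - 558*(246 + (-6 + 36 + 27/5)) = -212 - 558*(246 + 177/5) = -212 - 558*1407/5 = -212 - 785106/5 = -786166/5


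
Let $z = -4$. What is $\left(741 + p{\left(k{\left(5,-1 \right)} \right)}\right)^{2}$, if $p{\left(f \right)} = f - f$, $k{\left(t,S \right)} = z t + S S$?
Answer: $549081$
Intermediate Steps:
$k{\left(t,S \right)} = S^{2} - 4 t$ ($k{\left(t,S \right)} = - 4 t + S S = - 4 t + S^{2} = S^{2} - 4 t$)
$p{\left(f \right)} = 0$
$\left(741 + p{\left(k{\left(5,-1 \right)} \right)}\right)^{2} = \left(741 + 0\right)^{2} = 741^{2} = 549081$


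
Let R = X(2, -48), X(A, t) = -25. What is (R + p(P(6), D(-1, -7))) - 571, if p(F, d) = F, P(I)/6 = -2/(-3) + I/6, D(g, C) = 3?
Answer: -586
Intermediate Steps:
P(I) = 4 + I (P(I) = 6*(-2/(-3) + I/6) = 6*(-2*(-⅓) + I*(⅙)) = 6*(⅔ + I/6) = 4 + I)
R = -25
(R + p(P(6), D(-1, -7))) - 571 = (-25 + (4 + 6)) - 571 = (-25 + 10) - 571 = -15 - 571 = -586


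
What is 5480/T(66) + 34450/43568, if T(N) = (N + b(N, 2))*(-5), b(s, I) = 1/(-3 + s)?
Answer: -1432502857/90599656 ≈ -15.811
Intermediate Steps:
T(N) = -5*N - 5/(-3 + N) (T(N) = (N + 1/(-3 + N))*(-5) = -5*N - 5/(-3 + N))
5480/T(66) + 34450/43568 = 5480/((5*(-1 - 1*66*(-3 + 66))/(-3 + 66))) + 34450/43568 = 5480/((5*(-1 - 1*66*63)/63)) + 34450*(1/43568) = 5480/((5*(1/63)*(-1 - 4158))) + 17225/21784 = 5480/((5*(1/63)*(-4159))) + 17225/21784 = 5480/(-20795/63) + 17225/21784 = 5480*(-63/20795) + 17225/21784 = -69048/4159 + 17225/21784 = -1432502857/90599656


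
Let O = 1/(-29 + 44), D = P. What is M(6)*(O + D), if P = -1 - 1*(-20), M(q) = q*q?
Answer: 3432/5 ≈ 686.40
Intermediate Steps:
M(q) = q**2
P = 19 (P = -1 + 20 = 19)
D = 19
O = 1/15 ≈ 0.066667
M(6)*(O + D) = 6**2*(1/15 + 19) = 36*(286/15) = 3432/5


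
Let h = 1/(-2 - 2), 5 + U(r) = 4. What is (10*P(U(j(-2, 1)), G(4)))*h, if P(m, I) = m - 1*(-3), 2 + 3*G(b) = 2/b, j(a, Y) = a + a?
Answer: -5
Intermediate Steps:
j(a, Y) = 2*a
G(b) = -⅔ + 2/(3*b) (G(b) = -⅔ + (2/b)/3 = -⅔ + 2/(3*b))
U(r) = -1 (U(r) = -5 + 4 = -1)
P(m, I) = 3 + m (P(m, I) = m + 3 = 3 + m)
h = -¼ (h = 1/(-4) = -¼*1 = -¼ ≈ -0.25000)
(10*P(U(j(-2, 1)), G(4)))*h = (10*(3 - 1))*(-¼) = (10*2)*(-¼) = 20*(-¼) = -5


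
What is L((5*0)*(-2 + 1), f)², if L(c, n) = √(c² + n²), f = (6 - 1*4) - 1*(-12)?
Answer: 196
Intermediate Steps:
f = 14 (f = (6 - 4) + 12 = 2 + 12 = 14)
L((5*0)*(-2 + 1), f)² = (√(((5*0)*(-2 + 1))² + 14²))² = (√((0*(-1))² + 196))² = (√(0² + 196))² = (√(0 + 196))² = (√196)² = 14² = 196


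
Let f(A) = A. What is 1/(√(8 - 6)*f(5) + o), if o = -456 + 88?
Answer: -184/67687 - 5*√2/135374 ≈ -0.0027706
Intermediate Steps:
o = -368
1/(√(8 - 6)*f(5) + o) = 1/(√(8 - 6)*5 - 368) = 1/(√2*5 - 368) = 1/(5*√2 - 368) = 1/(-368 + 5*√2)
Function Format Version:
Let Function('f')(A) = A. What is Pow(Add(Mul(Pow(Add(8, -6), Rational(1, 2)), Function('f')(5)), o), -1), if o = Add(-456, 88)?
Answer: Add(Rational(-184, 67687), Mul(Rational(-5, 135374), Pow(2, Rational(1, 2)))) ≈ -0.0027706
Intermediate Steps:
o = -368
Pow(Add(Mul(Pow(Add(8, -6), Rational(1, 2)), Function('f')(5)), o), -1) = Pow(Add(Mul(Pow(Add(8, -6), Rational(1, 2)), 5), -368), -1) = Pow(Add(Mul(Pow(2, Rational(1, 2)), 5), -368), -1) = Pow(Add(Mul(5, Pow(2, Rational(1, 2))), -368), -1) = Pow(Add(-368, Mul(5, Pow(2, Rational(1, 2)))), -1)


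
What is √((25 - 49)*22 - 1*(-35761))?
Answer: √35233 ≈ 187.70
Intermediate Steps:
√((25 - 49)*22 - 1*(-35761)) = √(-24*22 + 35761) = √(-528 + 35761) = √35233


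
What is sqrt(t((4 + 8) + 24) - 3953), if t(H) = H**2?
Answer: I*sqrt(2657) ≈ 51.546*I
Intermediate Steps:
sqrt(t((4 + 8) + 24) - 3953) = sqrt(((4 + 8) + 24)**2 - 3953) = sqrt((12 + 24)**2 - 3953) = sqrt(36**2 - 3953) = sqrt(1296 - 3953) = sqrt(-2657) = I*sqrt(2657)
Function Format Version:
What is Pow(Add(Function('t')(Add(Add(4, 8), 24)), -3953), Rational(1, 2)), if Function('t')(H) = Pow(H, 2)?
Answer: Mul(I, Pow(2657, Rational(1, 2))) ≈ Mul(51.546, I)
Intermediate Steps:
Pow(Add(Function('t')(Add(Add(4, 8), 24)), -3953), Rational(1, 2)) = Pow(Add(Pow(Add(Add(4, 8), 24), 2), -3953), Rational(1, 2)) = Pow(Add(Pow(Add(12, 24), 2), -3953), Rational(1, 2)) = Pow(Add(Pow(36, 2), -3953), Rational(1, 2)) = Pow(Add(1296, -3953), Rational(1, 2)) = Pow(-2657, Rational(1, 2)) = Mul(I, Pow(2657, Rational(1, 2)))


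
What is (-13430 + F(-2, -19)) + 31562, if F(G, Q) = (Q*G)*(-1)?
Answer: 18094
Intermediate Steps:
F(G, Q) = -G*Q (F(G, Q) = (G*Q)*(-1) = -G*Q)
(-13430 + F(-2, -19)) + 31562 = (-13430 - 1*(-2)*(-19)) + 31562 = (-13430 - 38) + 31562 = -13468 + 31562 = 18094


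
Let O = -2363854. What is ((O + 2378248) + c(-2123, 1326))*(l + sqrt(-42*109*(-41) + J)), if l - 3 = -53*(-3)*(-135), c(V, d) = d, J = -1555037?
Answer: -337382640 + 15720*I*sqrt(1367339) ≈ -3.3738e+8 + 1.8382e+7*I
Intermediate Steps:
l = -21462 (l = 3 - 53*(-3)*(-135) = 3 + 159*(-135) = 3 - 21465 = -21462)
((O + 2378248) + c(-2123, 1326))*(l + sqrt(-42*109*(-41) + J)) = ((-2363854 + 2378248) + 1326)*(-21462 + sqrt(-42*109*(-41) - 1555037)) = (14394 + 1326)*(-21462 + sqrt(-4578*(-41) - 1555037)) = 15720*(-21462 + sqrt(187698 - 1555037)) = 15720*(-21462 + sqrt(-1367339)) = 15720*(-21462 + I*sqrt(1367339)) = -337382640 + 15720*I*sqrt(1367339)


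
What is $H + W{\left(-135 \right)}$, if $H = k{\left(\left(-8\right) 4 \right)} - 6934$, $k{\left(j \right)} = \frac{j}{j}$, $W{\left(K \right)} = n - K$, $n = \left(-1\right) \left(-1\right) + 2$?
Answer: $-6795$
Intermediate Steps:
$n = 3$ ($n = 1 + 2 = 3$)
$W{\left(K \right)} = 3 - K$
$k{\left(j \right)} = 1$
$H = -6933$ ($H = 1 - 6934 = -6933$)
$H + W{\left(-135 \right)} = -6933 + \left(3 - -135\right) = -6933 + \left(3 + 135\right) = -6933 + 138 = -6795$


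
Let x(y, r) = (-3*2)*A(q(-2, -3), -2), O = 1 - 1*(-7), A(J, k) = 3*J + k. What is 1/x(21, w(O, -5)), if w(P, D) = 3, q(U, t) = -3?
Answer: 1/66 ≈ 0.015152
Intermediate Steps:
A(J, k) = k + 3*J
O = 8 (O = 1 + 7 = 8)
x(y, r) = 66 (x(y, r) = (-3*2)*(-2 + 3*(-3)) = -6*(-2 - 9) = -6*(-11) = 66)
1/x(21, w(O, -5)) = 1/66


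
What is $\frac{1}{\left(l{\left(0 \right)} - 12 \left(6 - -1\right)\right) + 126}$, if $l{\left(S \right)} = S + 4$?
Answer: $\frac{1}{46} \approx 0.021739$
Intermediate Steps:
$l{\left(S \right)} = 4 + S$
$\frac{1}{\left(l{\left(0 \right)} - 12 \left(6 - -1\right)\right) + 126} = \frac{1}{\left(\left(4 + 0\right) - 12 \left(6 - -1\right)\right) + 126} = \frac{1}{\left(4 - 12 \left(6 + 1\right)\right) + 126} = \frac{1}{\left(4 - 84\right) + 126} = \frac{1}{-80 + 126} = \frac{1}{46}$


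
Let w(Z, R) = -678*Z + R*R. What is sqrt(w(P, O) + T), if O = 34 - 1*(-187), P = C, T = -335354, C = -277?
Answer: I*sqrt(98707) ≈ 314.18*I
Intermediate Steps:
P = -277
O = 221 (O = 34 + 187 = 221)
w(Z, R) = R**2 - 678*Z (w(Z, R) = -678*Z + R**2 = R**2 - 678*Z)
sqrt(w(P, O) + T) = sqrt((221**2 - 678*(-277)) - 335354) = sqrt((48841 + 187806) - 335354) = sqrt(236647 - 335354) = sqrt(-98707) = I*sqrt(98707)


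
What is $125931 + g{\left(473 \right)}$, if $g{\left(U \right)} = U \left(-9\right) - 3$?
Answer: $121671$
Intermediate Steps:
$g{\left(U \right)} = -3 - 9 U$ ($g{\left(U \right)} = - 9 U - 3 = -3 - 9 U$)
$125931 + g{\left(473 \right)} = 125931 - 4260 = 121671$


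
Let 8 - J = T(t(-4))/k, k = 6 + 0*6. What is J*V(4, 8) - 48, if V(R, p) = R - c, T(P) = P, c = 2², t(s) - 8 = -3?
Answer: -48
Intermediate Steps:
t(s) = 5 (t(s) = 8 - 3 = 5)
c = 4
k = 6 (k = 6 + 0 = 6)
V(R, p) = -4 + R (V(R, p) = R - 1*4 = R - 4 = -4 + R)
J = 43/6 (J = 8 - 5/6 = 8 - 1*⅚ = 8 - ⅚ = 43/6 ≈ 7.1667)
J*V(4, 8) - 48 = 43*(-4 + 4)/6 - 48 = (43/6)*0 - 48 = 0 - 48 = -48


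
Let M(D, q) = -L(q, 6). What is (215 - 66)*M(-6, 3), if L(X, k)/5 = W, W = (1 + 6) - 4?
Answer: -2235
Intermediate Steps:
W = 3 (W = 7 - 4 = 3)
L(X, k) = 15 (L(X, k) = 5*3 = 15)
M(D, q) = -15 (M(D, q) = -1*15 = -15)
(215 - 66)*M(-6, 3) = (215 - 66)*(-15) = 149*(-15) = -2235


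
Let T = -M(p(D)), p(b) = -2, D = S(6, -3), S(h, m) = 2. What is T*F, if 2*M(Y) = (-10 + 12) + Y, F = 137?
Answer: 0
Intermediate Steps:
D = 2
M(Y) = 1 + Y/2 (M(Y) = ((-10 + 12) + Y)/2 = (2 + Y)/2 = 1 + Y/2)
T = 0 (T = -(1 + (½)*(-2)) = -(1 - 1) = -1*0 = 0)
T*F = 0*137 = 0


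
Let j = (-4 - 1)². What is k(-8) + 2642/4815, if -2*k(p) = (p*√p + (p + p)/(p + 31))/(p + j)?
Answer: 1071542/1882665 + 8*I*√2/17 ≈ 0.56916 + 0.66551*I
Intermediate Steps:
j = 25 (j = (-5)² = 25)
k(p) = -(p^(3/2) + 2*p/(31 + p))/(2*(25 + p)) (k(p) = -(p*√p + (p + p)/(p + 31))/(2*(p + 25)) = -(p^(3/2) + (2*p)/(31 + p))/(2*(25 + p)) = -(p^(3/2) + 2*p/(31 + p))/(2*(25 + p)))
k(-8) + 2642/4815 = (-(-8)^(5/2) - (-496)*I*√2 - 2*(-8))/(2*(775 + (-8)² + 56*(-8))) + 2642/4815 = (-128*I*√2 - (-496)*I*√2 + 16)/(2*(775 + 64 - 448)) + 2642*(1/4815) = (½)*(-128*I*√2 + 496*I*√2 + 16)/391 + 2642/4815 = (½)*(1/391)*(16 + 368*I*√2) + 2642/4815 = (8/391 + 8*I*√2/17) + 2642/4815 = 1071542/1882665 + 8*I*√2/17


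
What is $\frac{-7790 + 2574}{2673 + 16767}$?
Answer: $- \frac{326}{1215} \approx -0.26831$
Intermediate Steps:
$\frac{-7790 + 2574}{2673 + 16767} = - \frac{5216}{19440} = \left(-5216\right) \frac{1}{19440} = - \frac{326}{1215}$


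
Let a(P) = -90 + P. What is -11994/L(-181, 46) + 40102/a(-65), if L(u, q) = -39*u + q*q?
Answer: -73958984/284425 ≈ -260.03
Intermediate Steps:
L(u, q) = q² - 39*u (L(u, q) = -39*u + q² = q² - 39*u)
-11994/L(-181, 46) + 40102/a(-65) = -11994/(46² - 39*(-181)) + 40102/(-90 - 65) = -11994/(2116 + 7059) + 40102/(-155) = -11994/9175 + 40102*(-1/155) = -11994*1/9175 - 40102/155 = -11994/9175 - 40102/155 = -73958984/284425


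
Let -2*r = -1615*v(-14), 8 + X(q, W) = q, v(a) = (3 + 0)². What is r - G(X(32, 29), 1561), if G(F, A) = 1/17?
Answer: 247093/34 ≈ 7267.4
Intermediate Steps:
v(a) = 9 (v(a) = 3² = 9)
X(q, W) = -8 + q
G(F, A) = 1/17
r = 14535/2 (r = -(-1615)*9/2 = -½*(-14535) = 14535/2 ≈ 7267.5)
r - G(X(32, 29), 1561) = 14535/2 - 1*1/17 = 14535/2 - 1/17 = 247093/34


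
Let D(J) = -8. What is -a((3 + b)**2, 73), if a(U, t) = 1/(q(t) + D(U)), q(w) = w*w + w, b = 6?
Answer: -1/5394 ≈ -0.00018539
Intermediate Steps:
q(w) = w + w**2 (q(w) = w**2 + w = w + w**2)
a(U, t) = 1/(-8 + t*(1 + t)) (a(U, t) = 1/(t*(1 + t) - 8) = 1/(-8 + t*(1 + t)))
-a((3 + b)**2, 73) = -1/(-8 + 73*(1 + 73)) = -1/(-8 + 73*74) = -1/(-8 + 5402) = -1/5394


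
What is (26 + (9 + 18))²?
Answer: 2809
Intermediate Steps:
(26 + (9 + 18))² = (26 + 27)² = 53² = 2809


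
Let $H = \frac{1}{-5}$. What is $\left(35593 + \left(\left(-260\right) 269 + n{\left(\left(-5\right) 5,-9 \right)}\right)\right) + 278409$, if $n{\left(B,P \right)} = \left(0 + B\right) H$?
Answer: $244067$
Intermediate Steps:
$H = - \frac{1}{5} \approx -0.2$
$n{\left(B,P \right)} = - \frac{B}{5}$ ($n{\left(B,P \right)} = \left(0 + B\right) \left(- \frac{1}{5}\right) = B \left(- \frac{1}{5}\right) = - \frac{B}{5}$)
$\left(35593 + \left(\left(-260\right) 269 + n{\left(\left(-5\right) 5,-9 \right)}\right)\right) + 278409 = \left(35593 - \left(69940 + \frac{\left(-5\right) 5}{5}\right)\right) + 278409 = \left(35593 - 69935\right) + 278409 = -34342 + 278409 = 244067$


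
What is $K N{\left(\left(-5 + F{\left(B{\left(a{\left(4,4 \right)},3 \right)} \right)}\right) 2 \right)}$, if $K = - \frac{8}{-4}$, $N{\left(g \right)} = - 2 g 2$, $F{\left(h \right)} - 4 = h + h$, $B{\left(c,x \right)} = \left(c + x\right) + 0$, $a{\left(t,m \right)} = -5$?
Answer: $80$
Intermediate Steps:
$B{\left(c,x \right)} = c + x$
$F{\left(h \right)} = 4 + 2 h$ ($F{\left(h \right)} = 4 + \left(h + h\right) = 4 + 2 h$)
$N{\left(g \right)} = - 4 g$
$K = 2$ ($K = \left(-8\right) \left(- \frac{1}{4}\right) = 2$)
$K N{\left(\left(-5 + F{\left(B{\left(a{\left(4,4 \right)},3 \right)} \right)}\right) 2 \right)} = 2 \left(- 4 \left(-5 + \left(4 + 2 \left(-5 + 3\right)\right)\right) 2\right) = 2 \left(- 4 \left(-5 + \left(4 + 2 \left(-2\right)\right)\right) 2\right) = 2 \left(- 4 \left(-5 + \left(4 - 4\right)\right) 2\right) = 2 \left(- 4 \left(-5 + 0\right) 2\right) = 2 \left(- 4 \left(\left(-5\right) 2\right)\right) = 2 \left(\left(-4\right) \left(-10\right)\right) = 2 \cdot 40 = 80$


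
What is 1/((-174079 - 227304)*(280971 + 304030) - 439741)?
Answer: -1/234809896124 ≈ -4.2588e-12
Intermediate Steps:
1/((-174079 - 227304)*(280971 + 304030) - 439741) = 1/(-401383*585001 - 439741) = 1/(-234809456383 - 439741) = 1/(-234809896124) = -1/234809896124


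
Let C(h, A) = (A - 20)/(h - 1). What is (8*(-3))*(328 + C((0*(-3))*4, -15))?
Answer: -8712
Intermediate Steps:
C(h, A) = (-20 + A)/(-1 + h)
(8*(-3))*(328 + C((0*(-3))*4, -15)) = (8*(-3))*(328 + (-20 - 15)/(-1 + (0*(-3))*4)) = -24*(328 - 35/(-1 + 0*4)) = -24*(328 - 35/(-1 + 0)) = -24*(328 - 35/(-1)) = -24*(328 - 1*(-35)) = -24*(328 + 35) = -24*363 = -8712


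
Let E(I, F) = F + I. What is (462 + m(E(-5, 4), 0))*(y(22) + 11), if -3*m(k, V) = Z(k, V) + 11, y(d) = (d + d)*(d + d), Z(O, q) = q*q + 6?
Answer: 888481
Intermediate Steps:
Z(O, q) = 6 + q² (Z(O, q) = q² + 6 = 6 + q²)
y(d) = 4*d² (y(d) = (2*d)*(2*d) = 4*d²)
m(k, V) = -17/3 - V²/3 (m(k, V) = -((6 + V²) + 11)/3 = -(17 + V²)/3 = -17/3 - V²/3)
(462 + m(E(-5, 4), 0))*(y(22) + 11) = (462 + (-17/3 - ⅓*0²))*(4*22² + 11) = (462 + (-17/3 - ⅓*0))*(4*484 + 11) = (462 + (-17/3 + 0))*(1936 + 11) = (462 - 17/3)*1947 = (1369/3)*1947 = 888481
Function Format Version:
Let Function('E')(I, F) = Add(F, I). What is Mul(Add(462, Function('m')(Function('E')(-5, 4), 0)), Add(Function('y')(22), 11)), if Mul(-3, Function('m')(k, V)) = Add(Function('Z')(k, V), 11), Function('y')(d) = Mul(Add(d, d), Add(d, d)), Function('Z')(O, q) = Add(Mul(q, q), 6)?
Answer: 888481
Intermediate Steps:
Function('Z')(O, q) = Add(6, Pow(q, 2)) (Function('Z')(O, q) = Add(Pow(q, 2), 6) = Add(6, Pow(q, 2)))
Function('y')(d) = Mul(4, Pow(d, 2)) (Function('y')(d) = Mul(Mul(2, d), Mul(2, d)) = Mul(4, Pow(d, 2)))
Function('m')(k, V) = Add(Rational(-17, 3), Mul(Rational(-1, 3), Pow(V, 2))) (Function('m')(k, V) = Mul(Rational(-1, 3), Add(Add(6, Pow(V, 2)), 11)) = Mul(Rational(-1, 3), Add(17, Pow(V, 2))) = Add(Rational(-17, 3), Mul(Rational(-1, 3), Pow(V, 2))))
Mul(Add(462, Function('m')(Function('E')(-5, 4), 0)), Add(Function('y')(22), 11)) = Mul(Add(462, Add(Rational(-17, 3), Mul(Rational(-1, 3), Pow(0, 2)))), Add(Mul(4, Pow(22, 2)), 11)) = Mul(Add(462, Add(Rational(-17, 3), Mul(Rational(-1, 3), 0))), Add(Mul(4, 484), 11)) = Mul(Add(462, Add(Rational(-17, 3), 0)), Add(1936, 11)) = Mul(Add(462, Rational(-17, 3)), 1947) = Mul(Rational(1369, 3), 1947) = 888481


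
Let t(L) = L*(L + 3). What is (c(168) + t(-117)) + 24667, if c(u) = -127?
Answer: 37878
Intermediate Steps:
t(L) = L*(3 + L)
(c(168) + t(-117)) + 24667 = (-127 - 117*(3 - 117)) + 24667 = (-127 - 117*(-114)) + 24667 = (-127 + 13338) + 24667 = 13211 + 24667 = 37878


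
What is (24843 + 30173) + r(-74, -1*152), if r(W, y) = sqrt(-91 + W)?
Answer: 55016 + I*sqrt(165) ≈ 55016.0 + 12.845*I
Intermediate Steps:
(24843 + 30173) + r(-74, -1*152) = (24843 + 30173) + sqrt(-91 - 74) = 55016 + sqrt(-165) = 55016 + I*sqrt(165)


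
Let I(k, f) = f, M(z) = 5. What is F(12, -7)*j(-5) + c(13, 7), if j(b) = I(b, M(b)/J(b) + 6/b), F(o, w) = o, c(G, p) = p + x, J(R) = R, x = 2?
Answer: -87/5 ≈ -17.400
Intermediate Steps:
c(G, p) = 2 + p (c(G, p) = p + 2 = 2 + p)
j(b) = 11/b (j(b) = 5/b + 6/b = 11/b)
F(12, -7)*j(-5) + c(13, 7) = 12*(11/(-5)) + (2 + 7) = 12*(11*(-1/5)) + 9 = 12*(-11/5) + 9 = -132/5 + 9 = -87/5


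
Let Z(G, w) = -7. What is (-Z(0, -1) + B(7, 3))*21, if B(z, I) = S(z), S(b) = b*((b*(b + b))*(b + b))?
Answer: 201831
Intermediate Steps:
S(b) = 4*b**4 (S(b) = b*((b*(2*b))*(2*b)) = b*((2*b**2)*(2*b)) = b*(4*b**3) = 4*b**4)
B(z, I) = 4*z**4
(-Z(0, -1) + B(7, 3))*21 = (-1*(-7) + 4*7**4)*21 = (7 + 4*2401)*21 = (7 + 9604)*21 = 9611*21 = 201831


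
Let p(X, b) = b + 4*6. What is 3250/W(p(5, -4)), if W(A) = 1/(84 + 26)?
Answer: 357500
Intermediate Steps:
p(X, b) = 24 + b (p(X, b) = b + 24 = 24 + b)
W(A) = 1/110
3250/W(p(5, -4)) = 3250/(1/110) = 3250*110 = 357500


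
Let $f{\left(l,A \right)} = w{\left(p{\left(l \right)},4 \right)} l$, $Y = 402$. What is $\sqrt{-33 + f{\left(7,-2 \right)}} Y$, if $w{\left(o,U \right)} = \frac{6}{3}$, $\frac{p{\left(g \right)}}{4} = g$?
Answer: $402 i \sqrt{19} \approx 1752.3 i$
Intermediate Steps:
$p{\left(g \right)} = 4 g$
$w{\left(o,U \right)} = 2$ ($w{\left(o,U \right)} = 6 \cdot \frac{1}{3} = 2$)
$f{\left(l,A \right)} = 2 l$
$\sqrt{-33 + f{\left(7,-2 \right)}} Y = \sqrt{-33 + 2 \cdot 7} \cdot 402 = \sqrt{-33 + 14} \cdot 402 = \sqrt{-19} \cdot 402 = i \sqrt{19} \cdot 402 = 402 i \sqrt{19}$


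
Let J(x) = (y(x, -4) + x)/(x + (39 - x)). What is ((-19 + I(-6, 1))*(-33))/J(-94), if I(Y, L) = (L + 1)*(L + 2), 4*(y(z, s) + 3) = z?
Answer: -33462/241 ≈ -138.85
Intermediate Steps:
y(z, s) = -3 + z/4
J(x) = -1/13 + 5*x/156 (J(x) = ((-3 + x/4) + x)/(x + (39 - x)) = (-3 + 5*x/4)/39 = (-3 + 5*x/4)*(1/39) = -1/13 + 5*x/156)
I(Y, L) = (1 + L)*(2 + L)
((-19 + I(-6, 1))*(-33))/J(-94) = ((-19 + (2 + 1² + 3*1))*(-33))/(-1/13 + (5/156)*(-94)) = ((-19 + (2 + 1 + 3))*(-33))/(-1/13 - 235/78) = ((-19 + 6)*(-33))/(-241/78) = -13*(-33)*(-78/241) = 429*(-78/241) = -33462/241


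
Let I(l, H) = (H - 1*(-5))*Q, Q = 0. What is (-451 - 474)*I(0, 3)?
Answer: 0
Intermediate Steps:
I(l, H) = 0 (I(l, H) = (H - 1*(-5))*0 = (H + 5)*0 = (5 + H)*0 = 0)
(-451 - 474)*I(0, 3) = (-451 - 474)*0 = -925*0 = 0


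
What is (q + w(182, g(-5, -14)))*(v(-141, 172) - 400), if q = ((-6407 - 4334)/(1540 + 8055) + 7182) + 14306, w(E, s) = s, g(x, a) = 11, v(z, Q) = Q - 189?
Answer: -86015492388/9595 ≈ -8.9646e+6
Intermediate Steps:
v(z, Q) = -189 + Q
q = 206166619/9595 (q = (-10741/9595 + 7182) + 14306 = 68900549/9595 + 14306 = 206166619/9595 ≈ 21487.)
(q + w(182, g(-5, -14)))*(v(-141, 172) - 400) = (206166619/9595 + 11)*((-189 + 172) - 400) = 206272164*(-17 - 400)/9595 = (206272164/9595)*(-417) = -86015492388/9595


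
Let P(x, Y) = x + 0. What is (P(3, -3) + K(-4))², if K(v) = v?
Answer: 1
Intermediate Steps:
P(x, Y) = x
(P(3, -3) + K(-4))² = (3 - 4)² = (-1)² = 1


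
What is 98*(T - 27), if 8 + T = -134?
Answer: -16562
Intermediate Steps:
T = -142 (T = -8 - 134 = -142)
98*(T - 27) = 98*(-142 - 27) = 98*(-169) = -16562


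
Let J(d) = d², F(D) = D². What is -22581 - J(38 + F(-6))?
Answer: -28057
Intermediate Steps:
-22581 - J(38 + F(-6)) = -22581 - (38 + (-6)²)² = -22581 - (38 + 36)² = -22581 - 1*74² = -22581 - 1*5476 = -22581 - 5476 = -28057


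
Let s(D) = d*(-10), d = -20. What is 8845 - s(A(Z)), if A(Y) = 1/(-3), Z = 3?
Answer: 8645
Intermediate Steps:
A(Y) = -⅓
s(D) = 200 (s(D) = -20*(-10) = 200)
8845 - s(A(Z)) = 8845 - 1*200 = 8845 - 200 = 8645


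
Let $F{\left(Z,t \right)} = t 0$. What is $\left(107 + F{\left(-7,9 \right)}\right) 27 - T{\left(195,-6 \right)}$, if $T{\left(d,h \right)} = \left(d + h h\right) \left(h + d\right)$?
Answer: $-40770$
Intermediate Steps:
$F{\left(Z,t \right)} = 0$
$T{\left(d,h \right)} = \left(d + h\right) \left(d + h^{2}\right)$ ($T{\left(d,h \right)} = \left(d + h^{2}\right) \left(d + h\right) = \left(d + h\right) \left(d + h^{2}\right)$)
$\left(107 + F{\left(-7,9 \right)}\right) 27 - T{\left(195,-6 \right)} = \left(107 + 0\right) 27 - \left(195^{2} + \left(-6\right)^{3} + 195 \left(-6\right) + 195 \left(-6\right)^{2}\right) = 107 \cdot 27 - \left(38025 - 216 - 1170 + 195 \cdot 36\right) = 2889 - \left(38025 - 216 - 1170 + 7020\right) = 2889 - 43659 = -40770$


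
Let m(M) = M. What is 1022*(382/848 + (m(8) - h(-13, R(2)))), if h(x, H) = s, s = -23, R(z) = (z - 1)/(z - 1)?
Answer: 6814185/212 ≈ 32142.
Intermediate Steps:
R(z) = 1 (R(z) = (-1 + z)/(-1 + z) = 1)
h(x, H) = -23
1022*(382/848 + (m(8) - h(-13, R(2)))) = 1022*(382/848 + (8 - 1*(-23))) = 1022*(382*(1/848) + (8 + 23)) = 1022*(191/424 + 31) = 1022*(13335/424) = 6814185/212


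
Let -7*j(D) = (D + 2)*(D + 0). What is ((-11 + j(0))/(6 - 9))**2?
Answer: 121/9 ≈ 13.444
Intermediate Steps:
j(D) = -D*(2 + D)/7 (j(D) = -(D + 2)*(D + 0)/7 = -(2 + D)*D/7 = -D*(2 + D)/7)
((-11 + j(0))/(6 - 9))**2 = ((-11 - 1/7*0*(2 + 0))/(6 - 9))**2 = ((-11 - 1/7*0*2)/(-3))**2 = ((-11 + 0)*(-1/3))**2 = (-11*(-1/3))**2 = (11/3)**2 = 121/9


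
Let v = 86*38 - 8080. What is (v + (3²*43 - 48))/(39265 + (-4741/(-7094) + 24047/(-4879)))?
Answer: -154817803098/1358878036811 ≈ -0.11393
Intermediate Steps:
v = -4812 (v = 3268 - 8080 = -4812)
(v + (3²*43 - 48))/(39265 + (-4741/(-7094) + 24047/(-4879))) = (-4812 + (3²*43 - 48))/(39265 + (-4741/(-7094) + 24047/(-4879))) = (-4812 + (9*43 - 48))/(39265 + (-4741*(-1/7094) + 24047*(-1/4879))) = (-4812 + (387 - 48))/(39265 + (4741/7094 - 24047/4879)) = (-4812 + 339)/(39265 - 147458079/34611626) = -4473/1358878036811/34611626 = -4473*34611626/1358878036811 = -154817803098/1358878036811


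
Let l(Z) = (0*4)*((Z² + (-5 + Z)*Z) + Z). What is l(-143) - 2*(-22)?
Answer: 44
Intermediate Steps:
l(Z) = 0 (l(Z) = 0*((Z² + Z*(-5 + Z)) + Z) = 0*(Z + Z² + Z*(-5 + Z)) = 0)
l(-143) - 2*(-22) = 0 - 2*(-22) = 0 - 1*(-44) = 0 + 44 = 44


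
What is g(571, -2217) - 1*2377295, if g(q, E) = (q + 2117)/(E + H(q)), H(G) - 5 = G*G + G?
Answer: -48199655957/20275 ≈ -2.3773e+6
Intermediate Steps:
H(G) = 5 + G + G² (H(G) = 5 + (G*G + G) = 5 + (G² + G) = 5 + (G + G²) = 5 + G + G²)
g(q, E) = (2117 + q)/(5 + E + q + q²) (g(q, E) = (q + 2117)/(E + (5 + q + q²)) = (2117 + q)/(5 + E + q + q²))
g(571, -2217) - 1*2377295 = (2117 + 571)/(5 - 2217 + 571 + 571²) - 1*2377295 = 2688/(5 - 2217 + 571 + 326041) - 2377295 = 2688/324400 - 2377295 = (1/324400)*2688 - 2377295 = 168/20275 - 2377295 = -48199655957/20275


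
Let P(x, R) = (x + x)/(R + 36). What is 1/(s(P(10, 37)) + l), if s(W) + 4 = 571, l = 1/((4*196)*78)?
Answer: 61152/34673185 ≈ 0.0017637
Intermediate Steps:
P(x, R) = 2*x/(36 + R) (P(x, R) = (2*x)/(36 + R) = 2*x/(36 + R))
l = 1/61152 (l = 1/(784*78) = 1/61152 ≈ 1.6353e-5)
s(W) = 567 (s(W) = -4 + 571 = 567)
1/(s(P(10, 37)) + l) = 1/(567 + 1/61152) = 1/(34673185/61152) = 61152/34673185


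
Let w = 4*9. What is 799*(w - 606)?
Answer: -455430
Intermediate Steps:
w = 36
799*(w - 606) = 799*(36 - 606) = 799*(-570) = -455430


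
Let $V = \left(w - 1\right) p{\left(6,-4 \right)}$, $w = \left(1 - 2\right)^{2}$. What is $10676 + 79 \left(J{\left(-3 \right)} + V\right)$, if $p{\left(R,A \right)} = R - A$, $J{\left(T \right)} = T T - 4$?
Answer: $11071$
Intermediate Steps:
$J{\left(T \right)} = -4 + T^{2}$ ($J{\left(T \right)} = T^{2} - 4 = -4 + T^{2}$)
$w = 1$ ($w = \left(-1\right)^{2} = 1$)
$V = 0$ ($V = \left(1 - 1\right) \left(6 - -4\right) = 0 \left(6 + 4\right) = 0 \cdot 10 = 0$)
$10676 + 79 \left(J{\left(-3 \right)} + V\right) = 10676 + 79 \left(\left(-4 + \left(-3\right)^{2}\right) + 0\right) = 10676 + 79 \left(\left(-4 + 9\right) + 0\right) = 10676 + 79 \left(5 + 0\right) = 10676 + 79 \cdot 5 = 10676 + 395 = 11071$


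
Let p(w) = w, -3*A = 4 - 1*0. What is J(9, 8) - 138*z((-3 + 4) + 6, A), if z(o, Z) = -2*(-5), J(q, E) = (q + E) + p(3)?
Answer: -1360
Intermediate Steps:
A = -4/3 (A = -(4 - 1*0)/3 = -(4 + 0)/3 = -⅓*4 = -4/3 ≈ -1.3333)
J(q, E) = 3 + E + q (J(q, E) = (q + E) + 3 = (E + q) + 3 = 3 + E + q)
z(o, Z) = 10
J(9, 8) - 138*z((-3 + 4) + 6, A) = (3 + 8 + 9) - 138*10 = 20 - 1380 = -1360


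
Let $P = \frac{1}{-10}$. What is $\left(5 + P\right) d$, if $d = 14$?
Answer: $\frac{343}{5} \approx 68.6$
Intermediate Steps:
$P = - \frac{1}{10} \approx -0.1$
$\left(5 + P\right) d = \left(5 - \frac{1}{10}\right) 14 = \frac{49}{10} \cdot 14 = \frac{343}{5}$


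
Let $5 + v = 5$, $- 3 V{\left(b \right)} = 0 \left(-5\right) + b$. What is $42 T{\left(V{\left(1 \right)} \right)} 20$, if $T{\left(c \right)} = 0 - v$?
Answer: $0$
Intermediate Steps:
$V{\left(b \right)} = - \frac{b}{3}$ ($V{\left(b \right)} = - \frac{0 \left(-5\right) + b}{3} = - \frac{0 + b}{3} = - \frac{b}{3}$)
$v = 0$ ($v = -5 + 5 = 0$)
$T{\left(c \right)} = 0$ ($T{\left(c \right)} = 0 - 0 = 0 + 0 = 0$)
$42 T{\left(V{\left(1 \right)} \right)} 20 = 42 \cdot 0 \cdot 20 = 0 \cdot 20 = 0$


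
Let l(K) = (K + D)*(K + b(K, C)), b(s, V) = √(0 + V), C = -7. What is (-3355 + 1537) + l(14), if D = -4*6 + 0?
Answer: -1958 - 10*I*√7 ≈ -1958.0 - 26.458*I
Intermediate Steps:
b(s, V) = √V
D = -24 (D = -24 + 0 = -24)
l(K) = (-24 + K)*(K + I*√7) (l(K) = (K - 24)*(K + √(-7)) = (-24 + K)*(K + I*√7))
(-3355 + 1537) + l(14) = (-3355 + 1537) + (14² - 24*14 - 24*I*√7 + I*14*√7) = -1818 + (196 - 336 - 24*I*√7 + 14*I*√7) = -1818 + (-140 - 10*I*√7) = -1958 - 10*I*√7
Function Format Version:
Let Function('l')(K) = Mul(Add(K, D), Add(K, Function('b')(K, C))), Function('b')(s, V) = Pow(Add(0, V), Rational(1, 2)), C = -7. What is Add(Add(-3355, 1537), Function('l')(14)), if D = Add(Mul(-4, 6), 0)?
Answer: Add(-1958, Mul(-10, I, Pow(7, Rational(1, 2)))) ≈ Add(-1958.0, Mul(-26.458, I))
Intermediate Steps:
Function('b')(s, V) = Pow(V, Rational(1, 2))
D = -24 (D = Add(-24, 0) = -24)
Function('l')(K) = Mul(Add(-24, K), Add(K, Mul(I, Pow(7, Rational(1, 2))))) (Function('l')(K) = Mul(Add(K, -24), Add(K, Pow(-7, Rational(1, 2)))) = Mul(Add(-24, K), Add(K, Mul(I, Pow(7, Rational(1, 2))))))
Add(Add(-3355, 1537), Function('l')(14)) = Add(Add(-3355, 1537), Add(Pow(14, 2), Mul(-24, 14), Mul(-24, I, Pow(7, Rational(1, 2))), Mul(I, 14, Pow(7, Rational(1, 2))))) = Add(-1818, Add(196, -336, Mul(-24, I, Pow(7, Rational(1, 2))), Mul(14, I, Pow(7, Rational(1, 2))))) = Add(-1818, Add(-140, Mul(-10, I, Pow(7, Rational(1, 2))))) = Add(-1958, Mul(-10, I, Pow(7, Rational(1, 2))))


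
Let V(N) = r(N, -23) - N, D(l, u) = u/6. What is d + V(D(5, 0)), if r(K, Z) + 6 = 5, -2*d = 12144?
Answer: -6073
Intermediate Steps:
D(l, u) = u/6 (D(l, u) = u*(⅙) = u/6)
d = -6072 (d = -½*12144 = -6072)
r(K, Z) = -1 (r(K, Z) = -6 + 5 = -1)
V(N) = -1 - N
d + V(D(5, 0)) = -6072 + (-1 - 0/6) = -6072 + (-1 - 1*0) = -6072 + (-1 + 0) = -6072 - 1 = -6073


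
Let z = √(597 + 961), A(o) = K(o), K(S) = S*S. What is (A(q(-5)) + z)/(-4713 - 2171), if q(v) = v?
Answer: -25/6884 - √1558/6884 ≈ -0.0093654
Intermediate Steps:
K(S) = S²
A(o) = o²
z = √1558 ≈ 39.471
(A(q(-5)) + z)/(-4713 - 2171) = ((-5)² + √1558)/(-4713 - 2171) = (25 + √1558)/(-6884) = (25 + √1558)*(-1/6884) = -25/6884 - √1558/6884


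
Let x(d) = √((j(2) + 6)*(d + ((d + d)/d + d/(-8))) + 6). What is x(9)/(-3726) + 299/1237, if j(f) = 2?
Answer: 299/1237 - √85/3726 ≈ 0.23924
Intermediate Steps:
x(d) = √(22 + 7*d) (x(d) = √((2 + 6)*(d + ((d + d)/d + d/(-8))) + 6) = √(8*(d + ((2*d)/d + d*(-⅛))) + 6) = √(8*(d + (2 - d/8)) + 6) = √(8*(2 + 7*d/8) + 6) = √((16 + 7*d) + 6) = √(22 + 7*d))
x(9)/(-3726) + 299/1237 = √(22 + 7*9)/(-3726) + 299/1237 = √(22 + 63)*(-1/3726) + 299*(1/1237) = √85*(-1/3726) + 299/1237 = -√85/3726 + 299/1237 = 299/1237 - √85/3726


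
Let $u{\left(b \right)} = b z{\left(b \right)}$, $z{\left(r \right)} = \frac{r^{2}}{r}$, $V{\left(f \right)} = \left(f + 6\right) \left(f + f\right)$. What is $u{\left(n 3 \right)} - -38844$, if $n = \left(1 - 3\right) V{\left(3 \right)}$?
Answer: $143820$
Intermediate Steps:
$V{\left(f \right)} = 2 f \left(6 + f\right)$ ($V{\left(f \right)} = \left(6 + f\right) 2 f = 2 f \left(6 + f\right)$)
$z{\left(r \right)} = r$
$n = -108$ ($n = \left(1 - 3\right) 2 \cdot 3 \left(6 + 3\right) = - 2 \cdot 2 \cdot 3 \cdot 9 = \left(-2\right) 54 = -108$)
$u{\left(b \right)} = b^{2}$ ($u{\left(b \right)} = b b = b^{2}$)
$u{\left(n 3 \right)} - -38844 = \left(\left(-108\right) 3\right)^{2} - -38844 = \left(-324\right)^{2} + 38844 = 104976 + 38844 = 143820$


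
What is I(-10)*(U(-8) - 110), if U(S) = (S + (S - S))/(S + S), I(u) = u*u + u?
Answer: -9855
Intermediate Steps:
I(u) = u + u² (I(u) = u² + u = u + u²)
U(S) = ½ (U(S) = (S + 0)/((2*S)) = S*(1/(2*S)) = ½)
I(-10)*(U(-8) - 110) = (-10*(1 - 10))*(½ - 110) = -10*(-9)*(-219/2) = 90*(-219/2) = -9855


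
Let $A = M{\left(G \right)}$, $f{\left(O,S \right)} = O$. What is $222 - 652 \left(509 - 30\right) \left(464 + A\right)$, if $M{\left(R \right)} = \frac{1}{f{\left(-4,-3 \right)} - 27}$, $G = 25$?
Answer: $- \frac{4491919082}{31} \approx -1.449 \cdot 10^{8}$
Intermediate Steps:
$M{\left(R \right)} = - \frac{1}{31}$ ($M{\left(R \right)} = \frac{1}{-4 - 27} = \frac{1}{-31} = - \frac{1}{31}$)
$A = - \frac{1}{31} \approx -0.032258$
$222 - 652 \left(509 - 30\right) \left(464 + A\right) = 222 - 652 \left(509 - 30\right) \left(464 - \frac{1}{31}\right) = 222 - 652 \cdot 479 \cdot \frac{14383}{31} = 222 - \frac{4491925964}{31} = - \frac{4491919082}{31}$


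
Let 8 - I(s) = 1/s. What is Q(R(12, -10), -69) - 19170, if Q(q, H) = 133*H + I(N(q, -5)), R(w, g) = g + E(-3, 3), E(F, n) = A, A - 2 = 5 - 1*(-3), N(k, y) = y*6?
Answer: -850169/30 ≈ -28339.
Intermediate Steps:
N(k, y) = 6*y
A = 10 (A = 2 + (5 - 1*(-3)) = 2 + (5 + 3) = 2 + 8 = 10)
E(F, n) = 10
I(s) = 8 - 1/s
R(w, g) = 10 + g (R(w, g) = g + 10 = 10 + g)
Q(q, H) = 241/30 + 133*H (Q(q, H) = 133*H + (8 - 1/(6*(-5))) = 133*H + (8 - 1/(-30)) = 133*H + (8 - 1*(-1/30)) = 133*H + (8 + 1/30) = 133*H + 241/30 = 241/30 + 133*H)
Q(R(12, -10), -69) - 19170 = (241/30 + 133*(-69)) - 19170 = (241/30 - 9177) - 19170 = -275069/30 - 19170 = -850169/30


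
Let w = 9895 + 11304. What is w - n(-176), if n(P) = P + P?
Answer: 21551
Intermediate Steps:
n(P) = 2*P
w = 21199
w - n(-176) = 21199 - 2*(-176) = 21199 - 1*(-352) = 21199 + 352 = 21551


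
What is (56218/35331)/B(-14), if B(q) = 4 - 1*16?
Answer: -28109/211986 ≈ -0.13260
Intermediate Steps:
B(q) = -12 (B(q) = 4 - 16 = -12)
(56218/35331)/B(-14) = (56218/35331)/(-12) = (56218*(1/35331))*(-1/12) = (56218/35331)*(-1/12) = -28109/211986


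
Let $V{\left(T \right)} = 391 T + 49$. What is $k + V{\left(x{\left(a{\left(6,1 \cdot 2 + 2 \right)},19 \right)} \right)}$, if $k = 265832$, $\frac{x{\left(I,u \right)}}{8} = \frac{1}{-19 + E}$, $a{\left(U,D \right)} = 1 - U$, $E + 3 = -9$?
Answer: $\frac{8239183}{31} \approx 2.6578 \cdot 10^{5}$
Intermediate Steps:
$E = -12$ ($E = -3 - 9 = -12$)
$x{\left(I,u \right)} = - \frac{8}{31}$ ($x{\left(I,u \right)} = \frac{8}{-19 - 12} = \frac{8}{-31} = 8 \left(- \frac{1}{31}\right) = - \frac{8}{31}$)
$V{\left(T \right)} = 49 + 391 T$
$k + V{\left(x{\left(a{\left(6,1 \cdot 2 + 2 \right)},19 \right)} \right)} = 265832 + \left(49 + 391 \left(- \frac{8}{31}\right)\right) = 265832 + \left(49 - \frac{3128}{31}\right) = 265832 - \frac{1609}{31} = \frac{8239183}{31}$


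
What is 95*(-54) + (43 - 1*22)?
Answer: -5109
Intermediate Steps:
95*(-54) + (43 - 1*22) = -5130 + (43 - 22) = -5130 + 21 = -5109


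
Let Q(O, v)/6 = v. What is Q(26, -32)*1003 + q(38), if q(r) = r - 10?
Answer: -192548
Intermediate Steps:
q(r) = -10 + r
Q(O, v) = 6*v
Q(26, -32)*1003 + q(38) = (6*(-32))*1003 + (-10 + 38) = -192*1003 + 28 = -192576 + 28 = -192548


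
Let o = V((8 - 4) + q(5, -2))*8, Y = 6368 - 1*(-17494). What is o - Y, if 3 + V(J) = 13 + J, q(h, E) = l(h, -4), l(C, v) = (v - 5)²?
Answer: -23102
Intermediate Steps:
l(C, v) = (-5 + v)²
q(h, E) = 81 (q(h, E) = (-5 - 4)² = (-9)² = 81)
Y = 23862 (Y = 6368 + 17494 = 23862)
V(J) = 10 + J (V(J) = -3 + (13 + J) = 10 + J)
o = 760 (o = (10 + ((8 - 4) + 81))*8 = (10 + (4 + 81))*8 = (10 + 85)*8 = 95*8 = 760)
o - Y = 760 - 1*23862 = 760 - 23862 = -23102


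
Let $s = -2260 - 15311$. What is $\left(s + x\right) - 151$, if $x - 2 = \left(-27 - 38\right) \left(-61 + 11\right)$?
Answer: $-14470$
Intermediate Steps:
$s = -17571$ ($s = -2260 - 15311 = -17571$)
$x = 3252$ ($x = 2 + \left(-27 - 38\right) \left(-61 + 11\right) = 2 + \left(-27 - 38\right) \left(-50\right) = 2 - -3250 = 2 + 3250 = 3252$)
$\left(s + x\right) - 151 = \left(-17571 + 3252\right) - 151 = -14319 - 151 = -14470$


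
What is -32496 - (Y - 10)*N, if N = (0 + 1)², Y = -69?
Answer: -32417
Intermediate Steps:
N = 1 (N = 1² = 1)
-32496 - (Y - 10)*N = -32496 - (-69 - 10) = -32496 - (-79) = -32496 - 1*(-79) = -32496 + 79 = -32417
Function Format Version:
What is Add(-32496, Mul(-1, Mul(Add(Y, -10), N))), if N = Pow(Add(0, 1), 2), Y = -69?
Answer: -32417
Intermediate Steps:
N = 1 (N = Pow(1, 2) = 1)
Add(-32496, Mul(-1, Mul(Add(Y, -10), N))) = Add(-32496, Mul(-1, Mul(Add(-69, -10), 1))) = Add(-32496, Mul(-1, Mul(-79, 1))) = Add(-32496, Mul(-1, -79)) = Add(-32496, 79) = -32417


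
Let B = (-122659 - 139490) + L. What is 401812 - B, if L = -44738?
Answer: 708699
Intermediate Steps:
B = -306887 (B = (-122659 - 139490) - 44738 = -262149 - 44738 = -306887)
401812 - B = 401812 - 1*(-306887) = 401812 + 306887 = 708699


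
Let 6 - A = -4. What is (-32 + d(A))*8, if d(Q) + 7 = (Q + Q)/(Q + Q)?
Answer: -304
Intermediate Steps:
A = 10 (A = 6 - 1*(-4) = 6 + 4 = 10)
d(Q) = -6 (d(Q) = -7 + (Q + Q)/(Q + Q) = -7 + (2*Q)/((2*Q)) = -7 + (2*Q)*(1/(2*Q)) = -7 + 1 = -6)
(-32 + d(A))*8 = (-32 - 6)*8 = -38*8 = -304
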